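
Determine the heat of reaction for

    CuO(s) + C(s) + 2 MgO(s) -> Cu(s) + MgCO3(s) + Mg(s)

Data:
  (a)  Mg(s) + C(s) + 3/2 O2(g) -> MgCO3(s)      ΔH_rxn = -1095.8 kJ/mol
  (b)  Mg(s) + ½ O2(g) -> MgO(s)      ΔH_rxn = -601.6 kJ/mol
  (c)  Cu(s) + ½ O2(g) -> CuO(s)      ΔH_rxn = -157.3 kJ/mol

ΔH_rxn = 264.7 kJ/mol

(a) as written (MgCO3(s) already on the product side): -1095.8 kJ/mol
(b) reversed and × 2 (reverse to put MgO(s) on the reactant side; scale by 2 for the 2 MgO(s)): (-2)·(-601.6) = +1203.2 kJ/mol
(c) reversed (CuO(s) must end up as a reactant): +157.3 kJ/mol
Since enthalpy is a state function, ΔH_rxn = (1)·(-1095.8) + (-2)·(-601.6) + (-1)·(-157.3) = 264.7 kJ/mol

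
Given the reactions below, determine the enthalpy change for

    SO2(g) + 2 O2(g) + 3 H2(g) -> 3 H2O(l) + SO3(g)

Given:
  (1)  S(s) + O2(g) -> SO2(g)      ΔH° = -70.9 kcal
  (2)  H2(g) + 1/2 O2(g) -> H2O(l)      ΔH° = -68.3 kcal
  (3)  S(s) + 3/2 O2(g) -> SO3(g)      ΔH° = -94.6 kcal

(1) reversed (reverse to put SO2(g) on the reactant side): +70.9 kcal
(2) × 3 (×3 to match 3 H2O(l) in the target): (3)·(-68.3) = -204.9 kcal
(3) as written (SO3(g) already on the product side): -94.6 kcal
Summing the manipulated equations, ΔH° = (-1)·(-70.9) + (3)·(-68.3) + (1)·(-94.6) = -228.6 kcal

ΔH° = -228.6 kcal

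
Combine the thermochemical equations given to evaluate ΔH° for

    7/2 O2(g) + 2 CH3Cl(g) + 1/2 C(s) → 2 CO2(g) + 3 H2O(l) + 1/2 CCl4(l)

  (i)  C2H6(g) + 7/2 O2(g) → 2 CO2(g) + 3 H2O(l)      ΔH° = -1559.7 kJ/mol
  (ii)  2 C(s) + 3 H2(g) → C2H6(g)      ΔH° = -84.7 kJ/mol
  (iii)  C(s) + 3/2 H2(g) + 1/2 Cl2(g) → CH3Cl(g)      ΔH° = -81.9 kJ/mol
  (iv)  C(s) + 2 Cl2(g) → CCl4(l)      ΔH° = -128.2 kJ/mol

(i) as written (CO2(g) already on the product side): -1559.7 kJ/mol
(ii) as written: -84.7 kJ/mol
(iii) reversed and × 2 (reverse to put CH3Cl(g) on the reactant side; scale by 2 for the 2 CH3Cl(g)): (-2)·(-81.9) = +163.8 kJ/mol
(iv) × 1/2 (×1/2 to match 1/2 CCl4(l) in the target): (1/2)·(-128.2) = -64.1 kJ/mol
ΔH° = (-1559.7) + (-84.7) + (+163.8) + (-64.1) = -1544.7 kJ/mol

ΔH° = -1544.7 kJ/mol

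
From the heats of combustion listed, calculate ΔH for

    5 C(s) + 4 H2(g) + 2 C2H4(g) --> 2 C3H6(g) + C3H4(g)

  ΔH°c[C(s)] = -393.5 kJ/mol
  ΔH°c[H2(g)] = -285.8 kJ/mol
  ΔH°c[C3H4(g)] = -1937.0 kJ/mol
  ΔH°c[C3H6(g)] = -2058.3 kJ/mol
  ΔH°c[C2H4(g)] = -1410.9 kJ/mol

ΔH = 121.1 kJ/mol

Using ΔH = Σ nΔHc°(reactants) − Σ nΔHc°(products):
= [5·(-393.5) + 4·(-285.8) + 2·(-1410.9)] − [2·(-2058.3) + 1·(-1937.0)]
= 121.1 kJ/mol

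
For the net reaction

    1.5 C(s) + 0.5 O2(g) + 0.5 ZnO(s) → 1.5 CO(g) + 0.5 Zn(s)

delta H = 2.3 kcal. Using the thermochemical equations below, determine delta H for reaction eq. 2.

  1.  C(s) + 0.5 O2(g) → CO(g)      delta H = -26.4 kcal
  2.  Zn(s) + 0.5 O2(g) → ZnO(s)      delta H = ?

eq. 1 × 3/2: (3/2)·(-26.4) = -39.6 kcal
eq. 2 reversed and × 1/2: contributes −1/2·x
+2.3 = (-39.6) − 1/2·x
x = (+2.3 − (-39.6)) / (-1/2) = -83.8 kcal

delta H = -83.8 kcal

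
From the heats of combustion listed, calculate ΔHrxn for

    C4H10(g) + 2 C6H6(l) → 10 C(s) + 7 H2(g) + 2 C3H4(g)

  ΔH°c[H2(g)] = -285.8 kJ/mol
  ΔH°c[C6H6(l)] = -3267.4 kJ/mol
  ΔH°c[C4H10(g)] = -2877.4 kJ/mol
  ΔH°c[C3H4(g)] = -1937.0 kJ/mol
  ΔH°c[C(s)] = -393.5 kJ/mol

ΔHrxn = 397.4 kJ/mol

With combustion enthalpies, reactants minus products:
= [1·(-2877.4) + 2·(-3267.4)] − [10·(-393.5) + 7·(-285.8) + 2·(-1937.0)]
= 397.4 kJ/mol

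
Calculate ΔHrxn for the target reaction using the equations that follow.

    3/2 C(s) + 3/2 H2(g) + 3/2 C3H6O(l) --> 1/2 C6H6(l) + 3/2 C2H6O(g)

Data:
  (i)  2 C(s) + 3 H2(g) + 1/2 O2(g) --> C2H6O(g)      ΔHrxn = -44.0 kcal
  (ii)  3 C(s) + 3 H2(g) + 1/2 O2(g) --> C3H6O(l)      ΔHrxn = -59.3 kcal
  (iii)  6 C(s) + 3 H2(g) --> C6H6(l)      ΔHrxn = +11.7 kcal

(i) × 3/2: (3/2)·(-44.0) = -66.0 kcal
(ii) reversed and × 3/2: (-3/2)·(-59.3) = +88.95 kcal
(iii) × 1/2: (1/2)·(+11.7) = +5.85 kcal
Since enthalpy is a state function, ΔHrxn = (-66.0) + (+88.95) + (+5.85) = 28.8 kcal

ΔHrxn = 28.8 kcal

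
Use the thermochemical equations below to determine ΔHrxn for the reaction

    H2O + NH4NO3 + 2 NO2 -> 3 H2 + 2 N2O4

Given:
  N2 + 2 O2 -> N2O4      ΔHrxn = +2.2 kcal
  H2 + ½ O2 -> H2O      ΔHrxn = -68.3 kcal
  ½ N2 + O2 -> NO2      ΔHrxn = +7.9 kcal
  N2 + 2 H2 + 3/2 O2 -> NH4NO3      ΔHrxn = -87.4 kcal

ΔHrxn = 144.3 kcal

equation 1 × 2: (2)·(+2.2) = +4.4 kcal
equation 2 reversed: +68.3 kcal
equation 3 reversed and × 2: (-2)·(+7.9) = -15.8 kcal
equation 4 reversed: +87.4 kcal
Summing the manipulated equations, ΔHrxn = (2)·(+2.2) + (-1)·(-68.3) + (-2)·(+7.9) + (-1)·(-87.4) = 144.3 kcal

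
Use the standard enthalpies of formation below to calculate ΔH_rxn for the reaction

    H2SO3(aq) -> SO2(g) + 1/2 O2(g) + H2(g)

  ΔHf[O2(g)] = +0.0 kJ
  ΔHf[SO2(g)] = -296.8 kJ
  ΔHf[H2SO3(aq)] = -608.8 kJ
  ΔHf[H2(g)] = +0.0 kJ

ΔH_rxn = 312.0 kJ

ΔH°rxn = Σ nΔHf°(products) − Σ nΔHf°(reactants).
Products: 1·(-296.8) + 1/2·(+0.0) + 1·(+0.0) = -296.8
Reactants: 1·(-608.8) = -608.8
ΔH_rxn = (-296.8) − (-608.8) = 312.0 kJ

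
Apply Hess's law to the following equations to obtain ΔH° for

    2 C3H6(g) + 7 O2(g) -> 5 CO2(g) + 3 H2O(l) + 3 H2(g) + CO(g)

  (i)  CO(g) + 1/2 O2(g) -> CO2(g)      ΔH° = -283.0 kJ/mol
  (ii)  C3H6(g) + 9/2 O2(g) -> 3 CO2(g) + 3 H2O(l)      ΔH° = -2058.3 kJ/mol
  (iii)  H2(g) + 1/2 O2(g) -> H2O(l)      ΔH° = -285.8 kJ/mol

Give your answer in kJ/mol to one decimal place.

(i) reversed (CO(g) must end up as a product): +283.0 kJ/mol
(ii) × 2 (×2 to match 2 C3H6(g) in the target): (2)·(-2058.3) = -4116.6 kJ/mol
(iii) reversed and × 3 (reverse to put H2(g) on the product side; scale by 3 for the 3 H2(g)): (-3)·(-285.8) = +857.4 kJ/mol
Since enthalpy is a state function, ΔH° = (+283.0) + (-4116.6) + (+857.4) = -2976.2 kJ/mol

ΔH° = -2976.2 kJ/mol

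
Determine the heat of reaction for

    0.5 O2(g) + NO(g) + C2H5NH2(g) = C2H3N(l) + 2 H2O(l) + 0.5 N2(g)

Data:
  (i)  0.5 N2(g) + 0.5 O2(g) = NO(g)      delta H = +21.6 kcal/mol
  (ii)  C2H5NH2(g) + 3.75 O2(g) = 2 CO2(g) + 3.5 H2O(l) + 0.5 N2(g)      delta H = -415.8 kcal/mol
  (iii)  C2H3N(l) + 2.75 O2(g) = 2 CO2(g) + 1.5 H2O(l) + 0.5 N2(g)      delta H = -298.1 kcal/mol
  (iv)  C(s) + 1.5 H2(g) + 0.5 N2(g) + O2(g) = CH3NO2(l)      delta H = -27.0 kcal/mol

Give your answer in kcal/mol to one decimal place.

(i) reversed: -21.6 kcal/mol
(ii) as written: -415.8 kcal/mol
(iii) reversed: +298.1 kcal/mol
(iv): not needed.
delta H = (-1)·(+21.6) + (1)·(-415.8) + (-1)·(-298.1) = -139.3 kcal/mol

delta H = -139.3 kcal/mol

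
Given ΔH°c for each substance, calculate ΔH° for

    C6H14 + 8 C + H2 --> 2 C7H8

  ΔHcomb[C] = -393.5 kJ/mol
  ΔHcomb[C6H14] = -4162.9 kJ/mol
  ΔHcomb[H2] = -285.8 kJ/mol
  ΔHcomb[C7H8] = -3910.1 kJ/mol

With combustion enthalpies, reactants minus products:
= [1·(-4162.9) + 8·(-393.5) + 1·(-285.8)] − [2·(-3910.1)]
= 223.5 kJ/mol

ΔH° = 223.5 kJ/mol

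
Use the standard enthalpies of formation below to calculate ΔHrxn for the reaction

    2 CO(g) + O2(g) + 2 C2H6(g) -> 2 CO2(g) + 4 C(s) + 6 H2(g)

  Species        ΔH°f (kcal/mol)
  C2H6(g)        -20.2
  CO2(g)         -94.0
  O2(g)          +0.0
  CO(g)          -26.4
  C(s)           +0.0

ΔHrxn = -94.8 kcal/mol

Products: 2·(-94.0) + 4·(+0.0) + 6·(+0.0) = -188.0
Reactants: 2·(-26.4) + 1·(+0.0) + 2·(-20.2) = -93.2
ΔHrxn = (-188.0) − (-93.2) = -94.8 kcal/mol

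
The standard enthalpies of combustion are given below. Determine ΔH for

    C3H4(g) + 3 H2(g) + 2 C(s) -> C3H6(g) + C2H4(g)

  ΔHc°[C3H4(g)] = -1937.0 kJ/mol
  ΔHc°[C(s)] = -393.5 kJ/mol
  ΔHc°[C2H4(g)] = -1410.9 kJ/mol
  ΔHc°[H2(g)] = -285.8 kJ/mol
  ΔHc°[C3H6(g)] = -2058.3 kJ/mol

ΔH = -112.2 kJ/mol

With combustion enthalpies, reactants minus products:
= [1·(-1937.0) + 3·(-285.8) + 2·(-393.5)] − [1·(-2058.3) + 1·(-1410.9)]
= -112.2 kJ/mol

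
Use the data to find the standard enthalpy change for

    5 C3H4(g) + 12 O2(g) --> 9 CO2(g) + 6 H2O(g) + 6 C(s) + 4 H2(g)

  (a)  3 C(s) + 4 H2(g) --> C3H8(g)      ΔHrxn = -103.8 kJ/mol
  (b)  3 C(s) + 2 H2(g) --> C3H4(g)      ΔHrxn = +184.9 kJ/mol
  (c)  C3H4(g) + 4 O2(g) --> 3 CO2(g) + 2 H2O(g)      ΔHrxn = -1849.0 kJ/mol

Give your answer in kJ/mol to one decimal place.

(a): not needed (C3H8(g) appears nowhere else).
(b) reversed and × 2: (-2)·(+184.9) = -369.8 kJ/mol
(c) × 3 (scale by 3 for the 9 CO2(g)): (3)·(-1849.0) = -5547.0 kJ/mol
ΔHrxn = (-369.8) + (-5547.0) = -5916.8 kJ/mol

ΔHrxn = -5916.8 kJ/mol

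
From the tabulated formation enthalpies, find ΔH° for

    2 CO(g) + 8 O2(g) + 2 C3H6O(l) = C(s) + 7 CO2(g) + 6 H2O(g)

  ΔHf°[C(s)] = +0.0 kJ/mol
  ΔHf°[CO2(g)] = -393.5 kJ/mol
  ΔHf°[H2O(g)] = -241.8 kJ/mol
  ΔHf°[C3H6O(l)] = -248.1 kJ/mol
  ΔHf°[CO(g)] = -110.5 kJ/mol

ΔH° = -3488.1 kJ/mol

ΔH°rxn = Σ nΔHf°(products) − Σ nΔHf°(reactants).
Products: 1·(+0.0) + 7·(-393.5) + 6·(-241.8) = -4205.3
Reactants: 2·(-110.5) + 8·(+0.0) + 2·(-248.1) = -717.2
ΔH° = (-4205.3) − (-717.2) = -3488.1 kJ/mol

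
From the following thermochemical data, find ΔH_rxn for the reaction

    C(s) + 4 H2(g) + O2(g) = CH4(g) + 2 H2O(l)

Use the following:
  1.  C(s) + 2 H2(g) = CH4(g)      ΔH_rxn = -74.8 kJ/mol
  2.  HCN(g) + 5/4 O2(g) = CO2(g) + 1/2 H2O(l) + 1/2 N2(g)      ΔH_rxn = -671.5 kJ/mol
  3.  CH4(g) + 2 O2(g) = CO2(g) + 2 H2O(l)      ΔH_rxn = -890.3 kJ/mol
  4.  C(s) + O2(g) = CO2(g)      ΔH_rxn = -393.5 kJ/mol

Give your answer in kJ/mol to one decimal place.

eq. 1 × 2: (2)·(-74.8) = -149.6 kJ/mol
eq. 2: not needed.
eq. 3 as written: -890.3 kJ/mol
eq. 4 reversed: +393.5 kJ/mol
Summing the manipulated equations, ΔH_rxn = (2)·(-74.8) + (1)·(-890.3) + (-1)·(-393.5) = -646.4 kJ/mol

ΔH_rxn = -646.4 kJ/mol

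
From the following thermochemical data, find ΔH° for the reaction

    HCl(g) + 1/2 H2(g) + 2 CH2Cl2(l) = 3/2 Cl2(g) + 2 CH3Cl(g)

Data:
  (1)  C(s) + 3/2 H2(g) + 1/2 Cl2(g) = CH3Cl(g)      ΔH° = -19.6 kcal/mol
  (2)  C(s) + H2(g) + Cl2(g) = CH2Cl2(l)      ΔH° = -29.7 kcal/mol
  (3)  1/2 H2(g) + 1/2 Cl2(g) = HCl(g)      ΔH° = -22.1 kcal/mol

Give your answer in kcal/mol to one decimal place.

ΔH° = 42.3 kcal/mol

(1) × 2: (2)·(-19.6) = -39.2 kcal/mol
(2) reversed and × 2: (-2)·(-29.7) = +59.4 kcal/mol
(3) reversed: +22.1 kcal/mol
ΔH° = (2)·(-19.6) + (-2)·(-29.7) + (-1)·(-22.1) = 42.3 kcal/mol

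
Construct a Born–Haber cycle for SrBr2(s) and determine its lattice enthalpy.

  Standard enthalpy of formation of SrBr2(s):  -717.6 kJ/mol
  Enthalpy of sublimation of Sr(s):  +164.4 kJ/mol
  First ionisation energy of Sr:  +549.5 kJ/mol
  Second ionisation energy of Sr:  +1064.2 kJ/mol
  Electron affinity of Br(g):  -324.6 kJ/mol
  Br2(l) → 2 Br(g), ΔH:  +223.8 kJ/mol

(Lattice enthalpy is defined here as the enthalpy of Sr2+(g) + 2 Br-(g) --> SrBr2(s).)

U = -2070.3 kJ/mol

ΔHf° = 1·ΔHsub + 1·(ΣIE) + 1·D(Br2) + 2·EA + U
-717.6 = 1·(+164.4) + 1·(+1613.7) + 1·(+223.8) + 2·(-324.6) + U
U = -717.6 − (+1352.7) = -2070.3 kJ/mol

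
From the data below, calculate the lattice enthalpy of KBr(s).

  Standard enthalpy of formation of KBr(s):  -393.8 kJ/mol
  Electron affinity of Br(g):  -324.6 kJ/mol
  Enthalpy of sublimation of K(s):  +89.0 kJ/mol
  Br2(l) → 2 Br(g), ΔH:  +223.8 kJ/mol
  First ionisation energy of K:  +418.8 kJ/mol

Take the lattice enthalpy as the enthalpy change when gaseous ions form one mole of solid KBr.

U = -688.9 kJ/mol

ΔHf° = 1·ΔHsub + 1·(ΣIE) + 1/2·D(Br2) + 1·EA + U
-393.8 = 1·(+89.0) + 1·(+418.8) + 1/2·(+223.8) + 1·(-324.6) + U
U = -393.8 − (+295.1) = -688.9 kJ/mol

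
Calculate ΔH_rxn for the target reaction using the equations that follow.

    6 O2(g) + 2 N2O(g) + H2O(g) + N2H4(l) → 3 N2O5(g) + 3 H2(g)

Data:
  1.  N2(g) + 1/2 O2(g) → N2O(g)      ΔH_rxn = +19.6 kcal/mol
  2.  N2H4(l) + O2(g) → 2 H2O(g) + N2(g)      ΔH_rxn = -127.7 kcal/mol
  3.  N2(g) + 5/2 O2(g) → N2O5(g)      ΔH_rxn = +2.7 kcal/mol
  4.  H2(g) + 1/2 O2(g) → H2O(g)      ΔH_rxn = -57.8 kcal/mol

eq. 1 reversed and × 2: (-2)·(+19.6) = -39.2 kcal/mol
eq. 2 as written: -127.7 kcal/mol
eq. 3 × 3: (3)·(+2.7) = +8.1 kcal/mol
eq. 4 reversed and × 3: (-3)·(-57.8) = +173.4 kcal/mol
ΔH_rxn = (-2)·(+19.6) + (1)·(-127.7) + (3)·(+2.7) + (-3)·(-57.8) = 14.6 kcal/mol

ΔH_rxn = 14.6 kcal/mol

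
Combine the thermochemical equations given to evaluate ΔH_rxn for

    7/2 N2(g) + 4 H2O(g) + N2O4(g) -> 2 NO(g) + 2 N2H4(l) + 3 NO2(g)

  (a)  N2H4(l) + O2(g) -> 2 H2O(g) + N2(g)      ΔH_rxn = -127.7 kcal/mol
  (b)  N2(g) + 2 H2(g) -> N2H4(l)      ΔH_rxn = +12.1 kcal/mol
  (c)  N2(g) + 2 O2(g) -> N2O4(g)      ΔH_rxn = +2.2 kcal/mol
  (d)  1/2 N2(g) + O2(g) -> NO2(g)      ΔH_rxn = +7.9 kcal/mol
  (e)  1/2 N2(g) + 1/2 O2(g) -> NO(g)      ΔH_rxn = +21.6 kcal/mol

(a) reversed and × 2: (-2)·(-127.7) = +255.4 kcal/mol
(b): not needed.
(c) reversed: -2.2 kcal/mol
(d) × 3: (3)·(+7.9) = +23.7 kcal/mol
(e) × 2: (2)·(+21.6) = +43.2 kcal/mol
Summing the manipulated equations, ΔH_rxn = (-2)·(-127.7) + (-1)·(+2.2) + (3)·(+7.9) + (2)·(+21.6) = 320.1 kcal/mol

ΔH_rxn = 320.1 kcal/mol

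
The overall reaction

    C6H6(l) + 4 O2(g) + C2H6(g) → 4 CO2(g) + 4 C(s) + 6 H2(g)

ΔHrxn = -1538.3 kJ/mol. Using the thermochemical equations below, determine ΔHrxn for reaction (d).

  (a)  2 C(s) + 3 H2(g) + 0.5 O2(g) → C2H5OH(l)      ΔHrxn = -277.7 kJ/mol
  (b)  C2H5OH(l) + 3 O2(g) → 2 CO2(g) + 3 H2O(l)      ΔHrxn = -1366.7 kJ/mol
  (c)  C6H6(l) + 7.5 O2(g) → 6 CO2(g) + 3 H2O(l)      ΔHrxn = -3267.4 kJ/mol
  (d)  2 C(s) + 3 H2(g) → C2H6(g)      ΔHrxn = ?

(a) reversed: +277.7 kJ/mol
(b) reversed: +1366.7 kJ/mol
(c) as written (C6H6(l) already on the reactant side): -3267.4 kJ/mol
(d) reversed (C2H6(g) must end up as a reactant): contributes −x
-1538.3 = (+277.7) + (+1366.7) + (-3267.4) − x
x = (-1538.3 − (-1623.0)) / (-1) = -84.7 kJ/mol

ΔHrxn = -84.7 kJ/mol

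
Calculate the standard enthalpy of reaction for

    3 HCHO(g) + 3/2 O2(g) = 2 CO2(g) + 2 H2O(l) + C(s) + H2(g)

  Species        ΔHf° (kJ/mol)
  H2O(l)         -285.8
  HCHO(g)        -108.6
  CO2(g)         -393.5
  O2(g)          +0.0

ΔH° = -1032.8 kJ/mol

Products: 2·(-393.5) + 2·(-285.8) + 1·(+0.0) + 1·(+0.0) = -1358.6
Reactants: 3·(-108.6) + 3/2·(+0.0) = -325.8
ΔH° = (-1358.6) − (-325.8) = -1032.8 kJ/mol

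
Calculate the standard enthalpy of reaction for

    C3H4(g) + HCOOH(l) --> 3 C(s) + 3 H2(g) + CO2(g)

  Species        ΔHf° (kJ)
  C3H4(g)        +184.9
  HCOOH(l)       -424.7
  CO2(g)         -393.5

ΔH°rxn = Σ nΔHf°(products) − Σ nΔHf°(reactants).
Products: 3·(+0.0) + 3·(+0.0) + 1·(-393.5) = -393.5
Reactants: 1·(+184.9) + 1·(-424.7) = -239.8
ΔH_rxn = (-393.5) − (-239.8) = -153.7 kJ

ΔH_rxn = -153.7 kJ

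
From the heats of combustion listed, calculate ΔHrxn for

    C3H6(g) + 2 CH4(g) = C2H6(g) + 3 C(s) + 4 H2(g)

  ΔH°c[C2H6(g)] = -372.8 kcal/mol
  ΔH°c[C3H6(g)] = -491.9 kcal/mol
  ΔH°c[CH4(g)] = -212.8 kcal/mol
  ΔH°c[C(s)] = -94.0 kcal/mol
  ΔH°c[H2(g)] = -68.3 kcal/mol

ΔHrxn = 10.5 kcal/mol

Using ΔH = Σ nΔHc°(reactants) − Σ nΔHc°(products):
= [1·(-491.9) + 2·(-212.8)] − [1·(-372.8) + 3·(-94.0) + 4·(-68.3)]
= 10.5 kcal/mol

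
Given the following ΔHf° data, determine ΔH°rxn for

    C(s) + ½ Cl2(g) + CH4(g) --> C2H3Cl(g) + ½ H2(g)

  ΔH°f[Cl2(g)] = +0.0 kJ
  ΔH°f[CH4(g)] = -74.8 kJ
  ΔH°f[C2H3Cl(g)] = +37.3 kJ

Products: 1·(+37.3) + 1/2·(+0.0) = +37.3
Reactants: 1·(+0.0) + 1/2·(+0.0) + 1·(-74.8) = -74.8
ΔH°rxn = (+37.3) − (-74.8) = 112.1 kJ

ΔH°rxn = 112.1 kJ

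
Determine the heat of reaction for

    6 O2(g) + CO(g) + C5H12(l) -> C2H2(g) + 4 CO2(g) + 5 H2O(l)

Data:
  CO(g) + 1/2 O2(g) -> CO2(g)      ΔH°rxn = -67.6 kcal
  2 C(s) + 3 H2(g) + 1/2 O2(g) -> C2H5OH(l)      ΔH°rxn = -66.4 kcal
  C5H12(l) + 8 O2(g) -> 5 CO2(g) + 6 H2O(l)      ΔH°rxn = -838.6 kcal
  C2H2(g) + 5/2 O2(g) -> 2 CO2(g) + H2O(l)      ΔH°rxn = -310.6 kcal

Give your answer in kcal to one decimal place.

equation 1 as written (CO(g) already on the reactant side): -67.6 kcal
equation 2: not needed (C(s) appears nowhere else).
equation 3 as written (C5H12(l) already on the reactant side): -838.6 kcal
equation 4 reversed (reverse to put C2H2(g) on the product side): +310.6 kcal
ΔH°rxn = (-67.6) + (-838.6) + (+310.6) = -595.6 kcal

ΔH°rxn = -595.6 kcal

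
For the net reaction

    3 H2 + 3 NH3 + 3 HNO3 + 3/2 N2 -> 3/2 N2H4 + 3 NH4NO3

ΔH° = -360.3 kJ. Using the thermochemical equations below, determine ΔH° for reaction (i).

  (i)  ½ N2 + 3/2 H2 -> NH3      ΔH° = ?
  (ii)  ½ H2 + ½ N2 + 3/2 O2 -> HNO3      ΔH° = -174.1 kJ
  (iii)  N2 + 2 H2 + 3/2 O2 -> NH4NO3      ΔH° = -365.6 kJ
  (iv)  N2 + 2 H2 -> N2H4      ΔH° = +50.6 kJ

(i) reversed and × 3 (NH3 must end up as a reactant; ×3 to match 3 NH3 in the target): contributes −3·x
(ii) reversed and × 3 (HNO3 must end up as a reactant; ×3 to match 3 HNO3 in the target): (-3)·(-174.1) = +522.3 kJ
(iii) × 3 (scale by 3 for the 3 NH4NO3): (3)·(-365.6) = -1096.8 kJ
(iv) × 3/2 (×3/2 to match 3/2 N2H4 in the target): (3/2)·(+50.6) = +75.9 kJ
-360.3 = (+522.3) + (-1096.8) + (+75.9) − 3·x
x = (-360.3 − (-498.6)) / (-3) = -46.1 kJ

ΔH° = -46.1 kJ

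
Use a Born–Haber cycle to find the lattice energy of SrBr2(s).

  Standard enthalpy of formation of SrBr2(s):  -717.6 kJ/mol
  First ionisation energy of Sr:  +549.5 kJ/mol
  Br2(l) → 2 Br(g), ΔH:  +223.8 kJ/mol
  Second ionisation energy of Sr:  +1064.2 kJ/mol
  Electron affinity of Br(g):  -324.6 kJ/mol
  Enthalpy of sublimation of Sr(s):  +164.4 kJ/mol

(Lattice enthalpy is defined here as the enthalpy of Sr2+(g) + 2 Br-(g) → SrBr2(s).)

U = -2070.3 kJ/mol

ΔHf° = 1·ΔHsub + 1·(ΣIE) + 1·D(Br2) + 2·EA + U
-717.6 = 1·(+164.4) + 1·(+1613.7) + 1·(+223.8) + 2·(-324.6) + U
U = -717.6 − (+1352.7) = -2070.3 kJ/mol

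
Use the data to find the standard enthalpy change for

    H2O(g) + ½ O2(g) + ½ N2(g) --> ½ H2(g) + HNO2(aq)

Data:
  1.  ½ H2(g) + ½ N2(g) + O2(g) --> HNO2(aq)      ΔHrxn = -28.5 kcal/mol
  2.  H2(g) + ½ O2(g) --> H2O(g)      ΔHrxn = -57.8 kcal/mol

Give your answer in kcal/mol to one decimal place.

eq. 1 as written (HNO2(aq) already on the product side): -28.5 kcal/mol
eq. 2 reversed (H2O(g) must end up as a reactant): +57.8 kcal/mol
ΔHrxn = (1)·(-28.5) + (-1)·(-57.8) = 29.3 kcal/mol

ΔHrxn = 29.3 kcal/mol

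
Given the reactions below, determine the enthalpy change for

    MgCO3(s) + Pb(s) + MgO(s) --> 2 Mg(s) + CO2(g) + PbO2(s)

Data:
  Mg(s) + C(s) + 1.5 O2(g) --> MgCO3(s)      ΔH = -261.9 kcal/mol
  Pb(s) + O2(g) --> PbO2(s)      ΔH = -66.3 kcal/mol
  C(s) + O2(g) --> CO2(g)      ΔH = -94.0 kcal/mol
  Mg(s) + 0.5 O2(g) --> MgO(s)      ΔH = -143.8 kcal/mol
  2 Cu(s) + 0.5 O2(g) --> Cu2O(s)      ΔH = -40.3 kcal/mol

ΔH = 245.4 kcal/mol

equation 1 reversed: +261.9 kcal/mol
equation 2 as written: -66.3 kcal/mol
equation 3 as written: -94.0 kcal/mol
equation 4 reversed: +143.8 kcal/mol
equation 5: not needed.
Combining the equations, ΔH = (-1)·(-261.9) + (1)·(-66.3) + (1)·(-94.0) + (-1)·(-143.8) = 245.4 kcal/mol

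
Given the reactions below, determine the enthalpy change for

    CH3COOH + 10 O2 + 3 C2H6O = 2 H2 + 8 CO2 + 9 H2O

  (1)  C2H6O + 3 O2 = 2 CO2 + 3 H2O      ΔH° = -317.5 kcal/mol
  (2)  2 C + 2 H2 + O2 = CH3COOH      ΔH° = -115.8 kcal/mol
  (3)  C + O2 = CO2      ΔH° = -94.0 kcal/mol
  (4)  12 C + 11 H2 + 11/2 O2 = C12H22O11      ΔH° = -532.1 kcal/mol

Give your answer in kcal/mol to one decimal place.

ΔH° = -1024.7 kcal/mol

(1) × 3: (3)·(-317.5) = -952.5 kcal/mol
(2) reversed: +115.8 kcal/mol
(3) × 2: (2)·(-94.0) = -188.0 kcal/mol
(4): not needed.
Combining the equations, ΔH° = (-952.5) + (+115.8) + (-188.0) = -1024.7 kcal/mol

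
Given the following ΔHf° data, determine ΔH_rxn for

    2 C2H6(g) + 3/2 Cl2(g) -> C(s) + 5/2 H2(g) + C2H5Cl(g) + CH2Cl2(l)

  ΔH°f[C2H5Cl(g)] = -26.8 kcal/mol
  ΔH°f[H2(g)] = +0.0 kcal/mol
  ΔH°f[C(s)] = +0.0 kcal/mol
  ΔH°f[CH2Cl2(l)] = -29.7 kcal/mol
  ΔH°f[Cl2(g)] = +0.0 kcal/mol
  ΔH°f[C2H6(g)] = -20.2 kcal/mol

ΔH_rxn = -16.1 kcal/mol

Products: 1·(+0.0) + 5/2·(+0.0) + 1·(-26.8) + 1·(-29.7) = -56.5
Reactants: 2·(-20.2) + 3/2·(+0.0) = -40.4
ΔH_rxn = (-56.5) − (-40.4) = -16.1 kcal/mol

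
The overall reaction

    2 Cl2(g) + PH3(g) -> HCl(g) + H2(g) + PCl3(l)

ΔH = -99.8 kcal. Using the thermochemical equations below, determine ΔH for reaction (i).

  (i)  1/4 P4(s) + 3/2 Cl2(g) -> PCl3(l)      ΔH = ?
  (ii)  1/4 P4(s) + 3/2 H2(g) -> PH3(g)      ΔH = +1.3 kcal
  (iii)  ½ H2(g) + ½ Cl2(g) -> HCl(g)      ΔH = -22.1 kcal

(i) as written (PCl3(l) already on the product side): contributes x
(ii) reversed (PH3(g) must end up as a reactant): -1.3 kcal
(iii) as written (HCl(g) already on the product side): -22.1 kcal
-99.8 = (-1.3) + (-22.1) + x
x = (-99.8 − (-23.4)) / (1) = -76.4 kcal

ΔH = -76.4 kcal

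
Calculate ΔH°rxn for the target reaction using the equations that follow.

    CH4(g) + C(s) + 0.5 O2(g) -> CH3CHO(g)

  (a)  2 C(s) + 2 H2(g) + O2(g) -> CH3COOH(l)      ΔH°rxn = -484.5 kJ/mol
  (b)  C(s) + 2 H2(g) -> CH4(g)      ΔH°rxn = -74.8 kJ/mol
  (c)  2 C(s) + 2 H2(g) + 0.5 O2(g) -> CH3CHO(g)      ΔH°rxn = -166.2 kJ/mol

ΔH°rxn = -91.4 kJ/mol

(a): not needed.
(b) reversed: +74.8 kJ/mol
(c) as written: -166.2 kJ/mol
Summing the manipulated equations, ΔH°rxn = (+74.8) + (-166.2) = -91.4 kJ/mol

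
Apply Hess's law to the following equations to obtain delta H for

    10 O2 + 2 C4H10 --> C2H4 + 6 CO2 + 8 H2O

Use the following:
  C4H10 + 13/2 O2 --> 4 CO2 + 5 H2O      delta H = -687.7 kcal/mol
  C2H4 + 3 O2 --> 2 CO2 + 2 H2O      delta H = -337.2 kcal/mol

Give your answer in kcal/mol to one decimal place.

equation 1 × 2: (2)·(-687.7) = -1375.4 kcal/mol
equation 2 reversed: +337.2 kcal/mol
delta H = (-1375.4) + (+337.2) = -1038.2 kcal/mol

delta H = -1038.2 kcal/mol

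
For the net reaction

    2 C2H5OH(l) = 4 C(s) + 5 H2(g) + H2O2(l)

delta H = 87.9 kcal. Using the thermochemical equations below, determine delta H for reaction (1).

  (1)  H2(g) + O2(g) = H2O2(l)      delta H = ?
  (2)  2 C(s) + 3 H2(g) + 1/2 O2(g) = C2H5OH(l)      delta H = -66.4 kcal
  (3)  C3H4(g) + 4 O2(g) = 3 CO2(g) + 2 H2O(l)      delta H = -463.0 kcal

delta H = -44.9 kcal

(1) as written: contributes x
(2) reversed and × 2: (-2)·(-66.4) = +132.8 kcal
(3): not needed.
+87.9 = (+132.8) + x
x = (+87.9 − (+132.8)) / (1) = -44.9 kcal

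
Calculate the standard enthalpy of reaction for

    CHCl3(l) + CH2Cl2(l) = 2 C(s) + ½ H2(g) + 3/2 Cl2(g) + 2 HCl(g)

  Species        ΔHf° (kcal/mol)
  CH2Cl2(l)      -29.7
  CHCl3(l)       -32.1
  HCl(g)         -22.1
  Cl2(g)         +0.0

ΔHrxn = 17.6 kcal/mol

Products: 2·(+0.0) + 1/2·(+0.0) + 3/2·(+0.0) + 2·(-22.1) = -44.2
Reactants: 1·(-32.1) + 1·(-29.7) = -61.8
ΔHrxn = (-44.2) − (-61.8) = 17.6 kcal/mol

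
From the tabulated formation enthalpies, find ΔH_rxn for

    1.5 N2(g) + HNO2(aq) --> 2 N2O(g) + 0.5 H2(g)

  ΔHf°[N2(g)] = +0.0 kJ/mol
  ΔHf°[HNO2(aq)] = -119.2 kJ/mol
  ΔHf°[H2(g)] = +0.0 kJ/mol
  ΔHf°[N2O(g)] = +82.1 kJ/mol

ΔH_rxn = 283.4 kJ/mol

Products: 2·(+82.1) + 1/2·(+0.0) = +164.2
Reactants: 3/2·(+0.0) + 1·(-119.2) = -119.2
ΔH_rxn = (+164.2) − (-119.2) = 283.4 kJ/mol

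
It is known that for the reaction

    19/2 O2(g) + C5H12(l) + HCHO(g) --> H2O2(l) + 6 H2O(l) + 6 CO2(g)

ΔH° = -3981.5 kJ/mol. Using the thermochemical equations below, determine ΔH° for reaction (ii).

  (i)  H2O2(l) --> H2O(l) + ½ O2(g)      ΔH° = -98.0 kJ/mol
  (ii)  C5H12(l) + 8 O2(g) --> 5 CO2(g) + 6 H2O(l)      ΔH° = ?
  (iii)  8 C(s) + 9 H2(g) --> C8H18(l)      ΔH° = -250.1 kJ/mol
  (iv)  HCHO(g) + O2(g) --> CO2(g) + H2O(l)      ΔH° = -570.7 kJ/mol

(i) reversed: +98.0 kJ/mol
(ii) as written: contributes x
(iii): not needed.
(iv) as written: -570.7 kJ/mol
-3981.5 = (+98.0) + (-570.7) + x
x = (-3981.5 − (-472.7)) / (1) = -3508.8 kJ/mol

ΔH° = -3508.8 kJ/mol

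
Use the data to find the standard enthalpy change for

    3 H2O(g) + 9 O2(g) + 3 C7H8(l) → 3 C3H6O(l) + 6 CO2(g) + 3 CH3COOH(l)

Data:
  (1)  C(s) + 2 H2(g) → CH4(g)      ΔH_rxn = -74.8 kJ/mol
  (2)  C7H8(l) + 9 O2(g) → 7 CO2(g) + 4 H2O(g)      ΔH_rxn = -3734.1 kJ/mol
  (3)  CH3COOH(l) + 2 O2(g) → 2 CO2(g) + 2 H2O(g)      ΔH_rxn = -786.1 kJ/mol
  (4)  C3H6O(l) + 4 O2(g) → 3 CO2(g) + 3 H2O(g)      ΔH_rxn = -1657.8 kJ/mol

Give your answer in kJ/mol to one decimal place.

ΔH_rxn = -3870.6 kJ/mol

(1): not needed (C(s) appears nowhere else).
(2) × 3 (×3 to match 3 C7H8(l) in the target): (3)·(-3734.1) = -11202.3 kJ/mol
(3) reversed and × 3 (CH3COOH(l) must end up as a product; scale by 3 for the 3 CH3COOH(l)): (-3)·(-786.1) = +2358.3 kJ/mol
(4) reversed and × 3 (reverse to put C3H6O(l) on the product side; ×3 to match 3 C3H6O(l) in the target): (-3)·(-1657.8) = +4973.4 kJ/mol
Since enthalpy is a state function, ΔH_rxn = (3)·(-3734.1) + (-3)·(-786.1) + (-3)·(-1657.8) = -3870.6 kJ/mol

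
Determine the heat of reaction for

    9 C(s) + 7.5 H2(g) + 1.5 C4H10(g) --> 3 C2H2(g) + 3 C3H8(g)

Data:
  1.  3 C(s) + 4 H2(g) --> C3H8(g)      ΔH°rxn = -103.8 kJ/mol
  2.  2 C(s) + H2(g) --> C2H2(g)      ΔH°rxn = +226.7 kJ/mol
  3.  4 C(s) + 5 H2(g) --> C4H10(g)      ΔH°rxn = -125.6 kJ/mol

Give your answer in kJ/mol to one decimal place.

eq. 1 × 3: (3)·(-103.8) = -311.4 kJ/mol
eq. 2 × 3: (3)·(+226.7) = +680.1 kJ/mol
eq. 3 reversed and × 3/2: (-3/2)·(-125.6) = +188.4 kJ/mol
ΔH°rxn = (3)·(-103.8) + (3)·(+226.7) + (-3/2)·(-125.6) = 557.1 kJ/mol

ΔH°rxn = 557.1 kJ/mol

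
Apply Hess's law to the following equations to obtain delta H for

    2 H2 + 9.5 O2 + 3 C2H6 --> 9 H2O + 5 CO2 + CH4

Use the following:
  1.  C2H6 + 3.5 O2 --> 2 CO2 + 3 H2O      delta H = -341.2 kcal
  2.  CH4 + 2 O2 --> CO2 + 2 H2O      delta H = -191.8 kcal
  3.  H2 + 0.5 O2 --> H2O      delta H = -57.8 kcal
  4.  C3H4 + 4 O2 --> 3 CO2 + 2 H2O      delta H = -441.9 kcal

delta H = -947.4 kcal

eq. 1 × 3: (3)·(-341.2) = -1023.6 kcal
eq. 2 reversed: +191.8 kcal
eq. 3 × 2: (2)·(-57.8) = -115.6 kcal
eq. 4: not needed.
Since enthalpy is a state function, delta H = (3)·(-341.2) + (-1)·(-191.8) + (2)·(-57.8) = -947.4 kcal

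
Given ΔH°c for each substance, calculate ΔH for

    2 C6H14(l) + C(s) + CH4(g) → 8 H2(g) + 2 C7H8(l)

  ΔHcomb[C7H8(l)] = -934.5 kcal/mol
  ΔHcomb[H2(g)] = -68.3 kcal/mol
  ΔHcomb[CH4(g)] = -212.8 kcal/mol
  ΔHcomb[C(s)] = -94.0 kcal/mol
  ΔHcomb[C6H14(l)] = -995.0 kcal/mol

Using ΔH = Σ nΔHc°(reactants) − Σ nΔHc°(products):
= [2·(-995.0) + 1·(-94.0) + 1·(-212.8)] − [8·(-68.3) + 2·(-934.5)]
= 118.6 kcal/mol

ΔH = 118.6 kcal/mol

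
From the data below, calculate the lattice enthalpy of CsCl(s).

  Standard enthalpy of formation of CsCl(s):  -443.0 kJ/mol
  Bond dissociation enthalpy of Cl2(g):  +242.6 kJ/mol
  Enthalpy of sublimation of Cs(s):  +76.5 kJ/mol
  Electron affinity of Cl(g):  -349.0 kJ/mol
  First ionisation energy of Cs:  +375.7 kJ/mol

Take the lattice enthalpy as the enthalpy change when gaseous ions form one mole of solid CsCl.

ΔHf° = 1·ΔHsub + 1·(ΣIE) + 1/2·D(Cl2) + 1·EA + U
-443.0 = 1·(+76.5) + 1·(+375.7) + 1/2·(+242.6) + 1·(-349.0) + U
U = -443.0 − (+224.5) = -667.5 kJ/mol

U = -667.5 kJ/mol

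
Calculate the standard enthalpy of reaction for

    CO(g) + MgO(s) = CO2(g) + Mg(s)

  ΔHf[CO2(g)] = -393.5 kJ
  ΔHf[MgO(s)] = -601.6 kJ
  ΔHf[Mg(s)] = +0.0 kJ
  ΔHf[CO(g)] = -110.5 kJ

ΔHrxn = 318.6 kJ

Products: 1·(-393.5) + 1·(+0.0) = -393.5
Reactants: 1·(-110.5) + 1·(-601.6) = -712.1
ΔHrxn = (-393.5) − (-712.1) = 318.6 kJ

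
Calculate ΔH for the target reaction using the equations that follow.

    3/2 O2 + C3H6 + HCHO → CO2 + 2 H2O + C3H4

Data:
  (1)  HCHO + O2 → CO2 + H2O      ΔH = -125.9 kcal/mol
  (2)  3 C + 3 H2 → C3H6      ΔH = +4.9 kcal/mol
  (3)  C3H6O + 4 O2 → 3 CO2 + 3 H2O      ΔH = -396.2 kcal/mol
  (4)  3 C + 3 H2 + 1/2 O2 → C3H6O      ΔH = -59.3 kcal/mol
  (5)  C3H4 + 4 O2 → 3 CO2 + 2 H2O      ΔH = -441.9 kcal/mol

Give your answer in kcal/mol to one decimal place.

(1) as written: -125.9 kcal/mol
(2) reversed: -4.9 kcal/mol
(3) as written: -396.2 kcal/mol
(4) as written: -59.3 kcal/mol
(5) reversed: +441.9 kcal/mol
ΔH = (1)·(-125.9) + (-1)·(+4.9) + (1)·(-396.2) + (1)·(-59.3) + (-1)·(-441.9) = -144.4 kcal/mol

ΔH = -144.4 kcal/mol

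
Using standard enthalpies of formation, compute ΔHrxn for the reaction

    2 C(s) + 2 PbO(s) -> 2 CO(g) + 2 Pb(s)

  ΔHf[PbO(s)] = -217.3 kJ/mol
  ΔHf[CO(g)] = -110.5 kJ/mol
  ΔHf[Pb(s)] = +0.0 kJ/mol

Products: 2·(-110.5) + 2·(+0.0) = -221.0
Reactants: 2·(+0.0) + 2·(-217.3) = -434.6
ΔHrxn = (-221.0) − (-434.6) = 213.6 kJ/mol

ΔHrxn = 213.6 kJ/mol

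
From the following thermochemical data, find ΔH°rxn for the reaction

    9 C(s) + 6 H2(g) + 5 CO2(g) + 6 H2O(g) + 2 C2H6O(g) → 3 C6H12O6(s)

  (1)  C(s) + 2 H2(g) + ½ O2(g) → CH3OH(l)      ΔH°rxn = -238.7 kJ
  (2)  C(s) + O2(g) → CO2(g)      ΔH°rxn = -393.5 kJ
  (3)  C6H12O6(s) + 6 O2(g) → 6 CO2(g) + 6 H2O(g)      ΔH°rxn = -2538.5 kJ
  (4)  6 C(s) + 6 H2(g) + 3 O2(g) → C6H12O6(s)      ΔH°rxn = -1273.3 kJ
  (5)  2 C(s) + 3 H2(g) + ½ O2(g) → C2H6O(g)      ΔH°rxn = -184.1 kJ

ΔH°rxn = -33.4 kJ

(1): not needed.
(2) as written: -393.5 kJ
(3) reversed: +2538.5 kJ
(4) × 2: (2)·(-1273.3) = -2546.6 kJ
(5) reversed and × 2: (-2)·(-184.1) = +368.2 kJ
ΔH°rxn = (1)·(-393.5) + (-1)·(-2538.5) + (2)·(-1273.3) + (-2)·(-184.1) = -33.4 kJ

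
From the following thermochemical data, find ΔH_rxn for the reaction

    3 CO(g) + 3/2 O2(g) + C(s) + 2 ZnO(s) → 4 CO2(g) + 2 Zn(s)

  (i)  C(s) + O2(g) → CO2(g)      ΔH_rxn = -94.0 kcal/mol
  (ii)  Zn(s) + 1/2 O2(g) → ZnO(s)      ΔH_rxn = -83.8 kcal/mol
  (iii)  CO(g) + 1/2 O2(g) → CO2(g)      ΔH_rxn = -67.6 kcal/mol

(i) as written: -94.0 kcal/mol
(ii) reversed and × 2: (-2)·(-83.8) = +167.6 kcal/mol
(iii) × 3: (3)·(-67.6) = -202.8 kcal/mol
ΔH_rxn = (1)·(-94.0) + (-2)·(-83.8) + (3)·(-67.6) = -129.2 kcal/mol

ΔH_rxn = -129.2 kcal/mol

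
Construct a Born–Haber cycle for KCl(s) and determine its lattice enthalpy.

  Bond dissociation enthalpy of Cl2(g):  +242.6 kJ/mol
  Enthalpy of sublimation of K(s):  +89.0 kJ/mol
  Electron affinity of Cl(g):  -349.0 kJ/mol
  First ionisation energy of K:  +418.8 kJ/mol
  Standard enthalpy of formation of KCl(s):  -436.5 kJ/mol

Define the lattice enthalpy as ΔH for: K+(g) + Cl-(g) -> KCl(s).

U = -716.6 kJ/mol

ΔHf° = 1·ΔHsub + 1·(ΣIE) + 1/2·D(Cl2) + 1·EA + U
-436.5 = 1·(+89.0) + 1·(+418.8) + 1/2·(+242.6) + 1·(-349.0) + U
U = -436.5 − (+280.1) = -716.6 kJ/mol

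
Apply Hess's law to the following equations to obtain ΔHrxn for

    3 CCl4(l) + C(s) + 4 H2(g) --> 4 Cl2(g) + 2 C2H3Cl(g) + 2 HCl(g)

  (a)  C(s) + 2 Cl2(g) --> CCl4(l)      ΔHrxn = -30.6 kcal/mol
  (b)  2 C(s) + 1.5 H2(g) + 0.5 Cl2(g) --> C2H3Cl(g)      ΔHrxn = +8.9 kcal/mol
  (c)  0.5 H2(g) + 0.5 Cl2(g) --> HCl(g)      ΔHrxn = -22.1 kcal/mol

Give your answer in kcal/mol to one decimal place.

(a) reversed and × 3: (-3)·(-30.6) = +91.8 kcal/mol
(b) × 2: (2)·(+8.9) = +17.8 kcal/mol
(c) × 2: (2)·(-22.1) = -44.2 kcal/mol
ΔHrxn = (-3)·(-30.6) + (2)·(+8.9) + (2)·(-22.1) = 65.4 kcal/mol

ΔHrxn = 65.4 kcal/mol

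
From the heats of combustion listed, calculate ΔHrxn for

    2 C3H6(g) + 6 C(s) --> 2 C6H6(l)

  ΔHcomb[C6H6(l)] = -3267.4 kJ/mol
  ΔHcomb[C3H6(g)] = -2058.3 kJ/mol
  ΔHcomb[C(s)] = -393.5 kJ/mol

ΔHrxn = 57.2 kJ/mol

Using ΔH = Σ nΔHc°(reactants) − Σ nΔHc°(products):
= [2·(-2058.3) + 6·(-393.5)] − [2·(-3267.4)]
= 57.2 kJ/mol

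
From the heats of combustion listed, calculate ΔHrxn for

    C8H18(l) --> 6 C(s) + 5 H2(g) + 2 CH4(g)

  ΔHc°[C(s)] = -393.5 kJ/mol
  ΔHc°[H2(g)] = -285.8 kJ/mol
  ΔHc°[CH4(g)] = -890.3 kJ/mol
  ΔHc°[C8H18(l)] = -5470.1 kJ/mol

ΔHrxn = 100.5 kJ/mol

Using ΔH = Σ nΔHc°(reactants) − Σ nΔHc°(products):
= [1·(-5470.1)] − [6·(-393.5) + 5·(-285.8) + 2·(-890.3)]
= 100.5 kJ/mol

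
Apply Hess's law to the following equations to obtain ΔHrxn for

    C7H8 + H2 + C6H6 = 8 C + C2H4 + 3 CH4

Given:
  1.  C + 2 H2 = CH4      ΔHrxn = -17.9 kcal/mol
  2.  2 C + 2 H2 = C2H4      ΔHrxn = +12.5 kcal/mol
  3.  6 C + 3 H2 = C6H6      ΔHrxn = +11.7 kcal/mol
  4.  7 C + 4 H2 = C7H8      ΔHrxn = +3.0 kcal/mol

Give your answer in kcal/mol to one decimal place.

ΔHrxn = -55.9 kcal/mol

eq. 1 × 3: (3)·(-17.9) = -53.7 kcal/mol
eq. 2 as written: +12.5 kcal/mol
eq. 3 reversed: -11.7 kcal/mol
eq. 4 reversed: -3.0 kcal/mol
Since enthalpy is a state function, ΔHrxn = (-53.7) + (+12.5) + (-11.7) + (-3.0) = -55.9 kcal/mol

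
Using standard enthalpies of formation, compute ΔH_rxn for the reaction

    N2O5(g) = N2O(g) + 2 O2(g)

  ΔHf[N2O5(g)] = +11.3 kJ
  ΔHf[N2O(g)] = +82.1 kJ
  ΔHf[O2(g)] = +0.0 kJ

ΔH_rxn = 70.8 kJ

Products: 1·(+82.1) + 2·(+0.0) = +82.1
Reactants: 1·(+11.3) = +11.3
ΔH_rxn = (+82.1) − (+11.3) = 70.8 kJ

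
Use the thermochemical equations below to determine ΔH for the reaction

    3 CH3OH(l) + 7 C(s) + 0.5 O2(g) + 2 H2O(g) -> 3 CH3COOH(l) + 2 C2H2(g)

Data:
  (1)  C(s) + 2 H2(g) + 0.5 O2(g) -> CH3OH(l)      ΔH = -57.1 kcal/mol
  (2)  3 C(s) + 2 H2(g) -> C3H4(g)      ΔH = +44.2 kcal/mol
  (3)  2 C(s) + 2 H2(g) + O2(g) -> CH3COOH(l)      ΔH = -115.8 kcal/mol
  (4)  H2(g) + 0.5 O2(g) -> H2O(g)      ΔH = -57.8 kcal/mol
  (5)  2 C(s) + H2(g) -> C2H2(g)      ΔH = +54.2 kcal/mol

(1) reversed and × 3 (reverse to put CH3OH(l) on the reactant side; ×3 to match 3 CH3OH(l) in the target): (-3)·(-57.1) = +171.3 kcal/mol
(2): not needed (C3H4(g) appears nowhere else).
(3) × 3 (scale by 3 for the 3 CH3COOH(l)): (3)·(-115.8) = -347.4 kcal/mol
(4) reversed and × 2 (reverse to put H2O(g) on the reactant side; ×2 to match 2 H2O(g) in the target): (-2)·(-57.8) = +115.6 kcal/mol
(5) × 2 (×2 to match 2 C2H2(g) in the target): (2)·(+54.2) = +108.4 kcal/mol
ΔH = (+171.3) + (-347.4) + (+115.6) + (+108.4) = 47.9 kcal/mol

ΔH = 47.9 kcal/mol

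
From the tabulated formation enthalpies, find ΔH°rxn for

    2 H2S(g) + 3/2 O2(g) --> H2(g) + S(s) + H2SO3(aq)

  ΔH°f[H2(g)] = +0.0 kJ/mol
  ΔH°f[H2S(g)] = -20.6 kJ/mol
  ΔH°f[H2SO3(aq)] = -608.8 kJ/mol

Products: 1·(+0.0) + 1·(+0.0) + 1·(-608.8) = -608.8
Reactants: 2·(-20.6) + 3/2·(+0.0) = -41.2
ΔH°rxn = (-608.8) − (-41.2) = -567.6 kJ/mol

ΔH°rxn = -567.6 kJ/mol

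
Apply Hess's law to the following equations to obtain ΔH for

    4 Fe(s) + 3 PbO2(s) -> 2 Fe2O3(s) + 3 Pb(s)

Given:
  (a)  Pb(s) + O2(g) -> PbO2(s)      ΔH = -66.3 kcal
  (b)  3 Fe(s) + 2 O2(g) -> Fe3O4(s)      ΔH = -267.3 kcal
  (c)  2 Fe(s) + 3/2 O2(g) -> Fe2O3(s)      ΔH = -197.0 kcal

(a) reversed and × 3 (reverse to put PbO2(s) on the reactant side; ×3 to match 3 PbO2(s) in the target): (-3)·(-66.3) = +198.9 kcal
(b): not needed (Fe3O4(s) appears nowhere else).
(c) × 2 (scale by 2 for the 2 Fe2O3(s)): (2)·(-197.0) = -394.0 kcal
ΔH = (-3)·(-66.3) + (2)·(-197.0) = -195.1 kcal

ΔH = -195.1 kcal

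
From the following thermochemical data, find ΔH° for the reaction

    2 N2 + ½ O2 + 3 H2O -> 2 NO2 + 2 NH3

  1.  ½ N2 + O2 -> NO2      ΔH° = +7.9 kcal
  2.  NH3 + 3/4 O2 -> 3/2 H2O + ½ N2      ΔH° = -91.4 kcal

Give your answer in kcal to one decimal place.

ΔH° = 198.6 kcal

eq. 1 × 2: (2)·(+7.9) = +15.8 kcal
eq. 2 reversed and × 2: (-2)·(-91.4) = +182.8 kcal
ΔH° = (2)·(+7.9) + (-2)·(-91.4) = 198.6 kcal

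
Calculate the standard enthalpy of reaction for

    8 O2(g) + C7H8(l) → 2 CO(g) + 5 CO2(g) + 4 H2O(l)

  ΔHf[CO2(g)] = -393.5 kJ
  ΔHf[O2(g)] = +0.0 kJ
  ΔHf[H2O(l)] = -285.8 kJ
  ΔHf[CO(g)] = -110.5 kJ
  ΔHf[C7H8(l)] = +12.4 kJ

Products: 2·(-110.5) + 5·(-393.5) + 4·(-285.8) = -3331.7
Reactants: 8·(+0.0) + 1·(+12.4) = +12.4
ΔH_rxn = (-3331.7) − (+12.4) = -3344.1 kJ

ΔH_rxn = -3344.1 kJ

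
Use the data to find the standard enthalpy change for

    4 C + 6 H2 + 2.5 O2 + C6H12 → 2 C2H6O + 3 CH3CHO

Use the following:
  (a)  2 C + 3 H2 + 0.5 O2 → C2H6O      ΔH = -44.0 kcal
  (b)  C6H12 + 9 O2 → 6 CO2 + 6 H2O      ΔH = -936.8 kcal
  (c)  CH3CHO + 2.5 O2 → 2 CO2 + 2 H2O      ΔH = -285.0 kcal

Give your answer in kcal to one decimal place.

(a) × 2 (scale by 2 for the 2 C2H6O): (2)·(-44.0) = -88.0 kcal
(b) as written (C6H12 already on the reactant side): -936.8 kcal
(c) reversed and × 3 (CH3CHO must end up as a product; scale by 3 for the 3 CH3CHO): (-3)·(-285.0) = +855.0 kcal
Since enthalpy is a state function, ΔH = (2)·(-44.0) + (1)·(-936.8) + (-3)·(-285.0) = -169.8 kcal

ΔH = -169.8 kcal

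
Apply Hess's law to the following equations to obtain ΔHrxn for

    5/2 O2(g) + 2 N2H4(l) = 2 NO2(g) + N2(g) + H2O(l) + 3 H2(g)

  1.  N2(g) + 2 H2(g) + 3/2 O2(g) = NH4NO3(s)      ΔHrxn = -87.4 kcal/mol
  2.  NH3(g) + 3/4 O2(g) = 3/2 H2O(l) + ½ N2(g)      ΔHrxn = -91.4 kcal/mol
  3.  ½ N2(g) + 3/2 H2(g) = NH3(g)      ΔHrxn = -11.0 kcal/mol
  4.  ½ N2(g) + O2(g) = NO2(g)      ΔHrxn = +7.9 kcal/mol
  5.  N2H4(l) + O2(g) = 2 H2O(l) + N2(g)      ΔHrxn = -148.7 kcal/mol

ΔHrxn = -76.8 kcal/mol

eq. 1: not needed (NH4NO3(s) appears nowhere else).
eq. 2 reversed and × 2: (-2)·(-91.4) = +182.8 kcal/mol
eq. 3 reversed and × 2: (-2)·(-11.0) = +22.0 kcal/mol
eq. 4 × 2 (×2 to match 2 NO2(g) in the target): (2)·(+7.9) = +15.8 kcal/mol
eq. 5 × 2 (×2 to match 2 N2H4(l) in the target): (2)·(-148.7) = -297.4 kcal/mol
ΔHrxn = (+182.8) + (+22.0) + (+15.8) + (-297.4) = -76.8 kcal/mol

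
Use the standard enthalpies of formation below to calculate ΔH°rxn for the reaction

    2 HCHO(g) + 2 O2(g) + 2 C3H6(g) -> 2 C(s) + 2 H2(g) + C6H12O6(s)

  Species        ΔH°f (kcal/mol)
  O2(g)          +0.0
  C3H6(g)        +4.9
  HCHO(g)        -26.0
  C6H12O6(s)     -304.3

ΔH°rxn = -262.1 kcal/mol

Products: 2·(+0.0) + 2·(+0.0) + 1·(-304.3) = -304.3
Reactants: 2·(-26.0) + 2·(+0.0) + 2·(+4.9) = -42.2
ΔH°rxn = (-304.3) − (-42.2) = -262.1 kcal/mol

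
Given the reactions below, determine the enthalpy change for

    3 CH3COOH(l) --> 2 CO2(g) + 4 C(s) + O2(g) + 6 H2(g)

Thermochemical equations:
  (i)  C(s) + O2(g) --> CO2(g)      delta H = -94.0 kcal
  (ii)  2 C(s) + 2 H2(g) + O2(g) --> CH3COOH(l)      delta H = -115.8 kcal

(i) × 2 (scale by 2 for the 2 CO2(g)): (2)·(-94.0) = -188.0 kcal
(ii) reversed and × 3 (reverse to put CH3COOH(l) on the reactant side; scale by 3 for the 3 CH3COOH(l)): (-3)·(-115.8) = +347.4 kcal
Since enthalpy is a state function, delta H = (2)·(-94.0) + (-3)·(-115.8) = 159.4 kcal

delta H = 159.4 kcal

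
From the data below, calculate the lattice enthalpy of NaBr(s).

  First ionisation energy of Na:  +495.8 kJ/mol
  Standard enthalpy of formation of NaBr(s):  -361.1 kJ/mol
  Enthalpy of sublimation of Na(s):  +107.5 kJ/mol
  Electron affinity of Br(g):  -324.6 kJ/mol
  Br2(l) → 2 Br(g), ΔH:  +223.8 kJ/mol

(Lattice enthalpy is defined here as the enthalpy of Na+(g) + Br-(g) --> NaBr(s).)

U = -751.7 kJ/mol

ΔHf° = 1·ΔHsub + 1·(ΣIE) + 1/2·D(Br2) + 1·EA + U
-361.1 = 1·(+107.5) + 1·(+495.8) + 1/2·(+223.8) + 1·(-324.6) + U
U = -361.1 − (+390.6) = -751.7 kJ/mol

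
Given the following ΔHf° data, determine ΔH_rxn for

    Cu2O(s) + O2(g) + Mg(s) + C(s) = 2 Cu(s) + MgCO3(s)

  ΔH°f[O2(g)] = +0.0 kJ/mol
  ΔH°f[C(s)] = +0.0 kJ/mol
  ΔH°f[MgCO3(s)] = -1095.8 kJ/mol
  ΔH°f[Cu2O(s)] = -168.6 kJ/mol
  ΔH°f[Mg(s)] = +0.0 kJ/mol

Products: 2·(+0.0) + 1·(-1095.8) = -1095.8
Reactants: 1·(-168.6) + 1·(+0.0) + 1·(+0.0) + 1·(+0.0) = -168.6
ΔH_rxn = (-1095.8) − (-168.6) = -927.2 kJ/mol

ΔH_rxn = -927.2 kJ/mol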